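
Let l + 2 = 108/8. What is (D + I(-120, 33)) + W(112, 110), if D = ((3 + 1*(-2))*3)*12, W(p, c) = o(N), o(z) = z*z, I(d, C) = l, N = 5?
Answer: 145/2 ≈ 72.500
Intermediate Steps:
l = 23/2 (l = -2 + 108/8 = -2 + 108*(⅛) = -2 + 27/2 = 23/2 ≈ 11.500)
I(d, C) = 23/2
o(z) = z²
W(p, c) = 25 (W(p, c) = 5² = 25)
D = 36 (D = ((3 - 2)*3)*12 = (1*3)*12 = 3*12 = 36)
(D + I(-120, 33)) + W(112, 110) = (36 + 23/2) + 25 = 95/2 + 25 = 145/2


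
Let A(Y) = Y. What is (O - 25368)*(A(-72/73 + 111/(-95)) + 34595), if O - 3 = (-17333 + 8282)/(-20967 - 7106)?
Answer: -170824800371104908/194686255 ≈ -8.7744e+8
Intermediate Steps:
O = 93270/28073 (O = 3 + (-17333 + 8282)/(-20967 - 7106) = 3 - 9051/(-28073) = 3 - 9051*(-1/28073) = 3 + 9051/28073 = 93270/28073 ≈ 3.3224)
(O - 25368)*(A(-72/73 + 111/(-95)) + 34595) = (93270/28073 - 25368)*((-72/73 + 111/(-95)) + 34595) = -712062594*((-72*1/73 + 111*(-1/95)) + 34595)/28073 = -712062594*((-72/73 - 111/95) + 34595)/28073 = -712062594*(-14943/6935 + 34595)/28073 = -712062594/28073*239901382/6935 = -170824800371104908/194686255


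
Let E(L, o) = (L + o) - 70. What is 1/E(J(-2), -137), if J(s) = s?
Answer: -1/209 ≈ -0.0047847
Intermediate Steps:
E(L, o) = -70 + L + o
1/E(J(-2), -137) = 1/(-70 - 2 - 137) = 1/(-209) = -1/209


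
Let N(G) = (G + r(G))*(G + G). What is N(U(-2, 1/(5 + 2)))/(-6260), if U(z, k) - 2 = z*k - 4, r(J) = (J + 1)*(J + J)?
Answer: 1408/536795 ≈ 0.0026230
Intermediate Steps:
r(J) = 2*J*(1 + J) (r(J) = (1 + J)*(2*J) = 2*J*(1 + J))
U(z, k) = -2 + k*z (U(z, k) = 2 + (z*k - 4) = 2 + (k*z - 4) = 2 + (-4 + k*z) = -2 + k*z)
N(G) = 2*G*(G + 2*G*(1 + G)) (N(G) = (G + 2*G*(1 + G))*(G + G) = (G + 2*G*(1 + G))*(2*G) = 2*G*(G + 2*G*(1 + G)))
N(U(-2, 1/(5 + 2)))/(-6260) = ((-2 - 2/(5 + 2))²*(6 + 4*(-2 - 2/(5 + 2))))/(-6260) = ((-2 - 2/7)²*(6 + 4*(-2 - 2/7)))*(-1/6260) = ((-16/7)²*(6 + 4*(-16/7)))*(-1/6260) = (256*(6 - 64/7)/49)*(-1/6260) = ((256/49)*(-22/7))*(-1/6260) = -5632/343*(-1/6260) = 1408/536795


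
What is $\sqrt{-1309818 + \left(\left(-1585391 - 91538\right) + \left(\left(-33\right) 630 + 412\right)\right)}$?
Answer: $135 i \sqrt{165} \approx 1734.1 i$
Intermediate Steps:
$\sqrt{-1309818 + \left(\left(-1585391 - 91538\right) + \left(\left(-33\right) 630 + 412\right)\right)} = \sqrt{-1309818 + \left(-1676929 + \left(-20790 + 412\right)\right)} = \sqrt{-1309818 - 1697307} = \sqrt{-3007125} = 135 i \sqrt{165}$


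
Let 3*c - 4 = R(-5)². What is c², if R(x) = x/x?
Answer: 25/9 ≈ 2.7778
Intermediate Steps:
R(x) = 1
c = 5/3 (c = 4/3 + (⅓)*1² = 4/3 + (⅓)*1 = 4/3 + ⅓ = 5/3 ≈ 1.6667)
c² = (5/3)² = 25/9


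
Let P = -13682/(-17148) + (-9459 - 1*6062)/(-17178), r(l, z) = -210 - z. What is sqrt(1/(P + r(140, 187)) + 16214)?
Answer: sqrt(42407997956812715607367)/1617256237 ≈ 127.33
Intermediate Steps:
P = 6960882/4091227 (P = -13682*(-1/17148) + (-9459 - 6062)*(-1/17178) = 6841/8574 - 15521*(-1/17178) = 6841/8574 + 15521/17178 = 6960882/4091227 ≈ 1.7014)
sqrt(1/(P + r(140, 187)) + 16214) = sqrt(1/(6960882/4091227 + (-210 - 1*187)) + 16214) = sqrt(1/(6960882/4091227 + (-210 - 187)) + 16214) = sqrt(1/(6960882/4091227 - 397) + 16214) = sqrt(1/(-1617256237/4091227) + 16214) = sqrt(-4091227/1617256237 + 16214) = sqrt(26222188535491/1617256237) = sqrt(42407997956812715607367)/1617256237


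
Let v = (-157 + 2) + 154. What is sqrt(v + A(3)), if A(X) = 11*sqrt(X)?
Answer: sqrt(-1 + 11*sqrt(3)) ≈ 4.2488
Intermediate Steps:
v = -1 (v = -155 + 154 = -1)
sqrt(v + A(3)) = sqrt(-1 + 11*sqrt(3))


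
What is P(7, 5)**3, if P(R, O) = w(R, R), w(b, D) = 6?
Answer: 216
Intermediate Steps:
P(R, O) = 6
P(7, 5)**3 = 6**3 = 216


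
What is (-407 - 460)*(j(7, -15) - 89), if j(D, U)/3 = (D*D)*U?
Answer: 1988898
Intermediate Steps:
j(D, U) = 3*U*D² (j(D, U) = 3*((D*D)*U) = 3*(D²*U) = 3*(U*D²) = 3*U*D²)
(-407 - 460)*(j(7, -15) - 89) = (-407 - 460)*(3*(-15)*7² - 89) = -867*(3*(-15)*49 - 89) = -867*(-2205 - 89) = -867*(-2294) = 1988898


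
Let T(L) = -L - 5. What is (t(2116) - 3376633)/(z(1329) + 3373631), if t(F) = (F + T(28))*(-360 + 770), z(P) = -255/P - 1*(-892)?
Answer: -1117513129/1494913604 ≈ -0.74754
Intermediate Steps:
T(L) = -5 - L
z(P) = 892 - 255/P (z(P) = -255/P + 892 = 892 - 255/P)
t(F) = -13530 + 410*F (t(F) = (F + (-5 - 1*28))*(-360 + 770) = (F + (-5 - 28))*410 = (F - 33)*410 = (-33 + F)*410 = -13530 + 410*F)
(t(2116) - 3376633)/(z(1329) + 3373631) = ((-13530 + 410*2116) - 3376633)/((892 - 255/1329) + 3373631) = ((-13530 + 867560) - 3376633)/((892 - 255*1/1329) + 3373631) = (854030 - 3376633)/((892 - 85/443) + 3373631) = -2522603/(395071/443 + 3373631) = -2522603/1494913604/443 = -2522603*443/1494913604 = -1117513129/1494913604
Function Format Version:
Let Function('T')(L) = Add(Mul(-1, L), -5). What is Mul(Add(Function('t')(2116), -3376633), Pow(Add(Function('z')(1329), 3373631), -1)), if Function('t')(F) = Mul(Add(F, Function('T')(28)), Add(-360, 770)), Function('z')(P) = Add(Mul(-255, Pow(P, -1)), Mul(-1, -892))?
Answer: Rational(-1117513129, 1494913604) ≈ -0.74754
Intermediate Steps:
Function('T')(L) = Add(-5, Mul(-1, L))
Function('z')(P) = Add(892, Mul(-255, Pow(P, -1))) (Function('z')(P) = Add(Mul(-255, Pow(P, -1)), 892) = Add(892, Mul(-255, Pow(P, -1))))
Function('t')(F) = Add(-13530, Mul(410, F)) (Function('t')(F) = Mul(Add(F, Add(-5, Mul(-1, 28))), Add(-360, 770)) = Mul(Add(F, Add(-5, -28)), 410) = Mul(Add(F, -33), 410) = Mul(Add(-33, F), 410) = Add(-13530, Mul(410, F)))
Mul(Add(Function('t')(2116), -3376633), Pow(Add(Function('z')(1329), 3373631), -1)) = Mul(Add(Add(-13530, Mul(410, 2116)), -3376633), Pow(Add(Add(892, Mul(-255, Pow(1329, -1))), 3373631), -1)) = Mul(Add(Add(-13530, 867560), -3376633), Pow(Add(Add(892, Mul(-255, Rational(1, 1329))), 3373631), -1)) = Mul(Add(854030, -3376633), Pow(Add(Add(892, Rational(-85, 443)), 3373631), -1)) = Mul(-2522603, Pow(Add(Rational(395071, 443), 3373631), -1)) = Mul(-2522603, Pow(Rational(1494913604, 443), -1)) = Mul(-2522603, Rational(443, 1494913604)) = Rational(-1117513129, 1494913604)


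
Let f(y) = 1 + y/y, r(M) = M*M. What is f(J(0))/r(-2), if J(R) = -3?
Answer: ½ ≈ 0.50000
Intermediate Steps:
r(M) = M²
f(y) = 2 (f(y) = 1 + 1 = 2)
f(J(0))/r(-2) = 2/((-2)²) = 2/4 = 2*(¼) = ½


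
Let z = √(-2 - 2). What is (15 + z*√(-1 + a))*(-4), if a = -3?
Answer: -44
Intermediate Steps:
z = 2*I (z = √(-4) = 2*I ≈ 2.0*I)
(15 + z*√(-1 + a))*(-4) = (15 + (2*I)*√(-1 - 3))*(-4) = (15 + (2*I)*√(-4))*(-4) = (15 + (2*I)*(2*I))*(-4) = (15 - 4)*(-4) = 11*(-4) = -44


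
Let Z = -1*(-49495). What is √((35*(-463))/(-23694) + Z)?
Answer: √27787155915090/23694 ≈ 222.48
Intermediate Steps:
Z = 49495
√((35*(-463))/(-23694) + Z) = √((35*(-463))/(-23694) + 49495) = √(-16205*(-1/23694) + 49495) = √(16205/23694 + 49495) = √(1172750735/23694) = √27787155915090/23694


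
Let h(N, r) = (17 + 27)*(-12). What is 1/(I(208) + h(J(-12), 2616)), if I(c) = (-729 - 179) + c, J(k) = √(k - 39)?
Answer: -1/1228 ≈ -0.00081433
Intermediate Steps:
J(k) = √(-39 + k)
I(c) = -908 + c
h(N, r) = -528 (h(N, r) = 44*(-12) = -528)
1/(I(208) + h(J(-12), 2616)) = 1/((-908 + 208) - 528) = 1/(-700 - 528) = 1/(-1228) = -1/1228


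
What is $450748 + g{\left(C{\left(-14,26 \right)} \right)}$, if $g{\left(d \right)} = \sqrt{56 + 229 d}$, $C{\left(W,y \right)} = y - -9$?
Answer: $450748 + \sqrt{8071} \approx 4.5084 \cdot 10^{5}$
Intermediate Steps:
$C{\left(W,y \right)} = 9 + y$ ($C{\left(W,y \right)} = y + 9 = 9 + y$)
$450748 + g{\left(C{\left(-14,26 \right)} \right)} = 450748 + \sqrt{56 + 229 \left(9 + 26\right)} = 450748 + \sqrt{56 + 229 \cdot 35} = 450748 + \sqrt{56 + 8015} = 450748 + \sqrt{8071}$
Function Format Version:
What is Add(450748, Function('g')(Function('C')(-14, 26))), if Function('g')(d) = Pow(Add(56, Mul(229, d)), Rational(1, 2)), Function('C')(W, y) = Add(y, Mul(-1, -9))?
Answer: Add(450748, Pow(8071, Rational(1, 2))) ≈ 4.5084e+5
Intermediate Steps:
Function('C')(W, y) = Add(9, y) (Function('C')(W, y) = Add(y, 9) = Add(9, y))
Add(450748, Function('g')(Function('C')(-14, 26))) = Add(450748, Pow(Add(56, Mul(229, Add(9, 26))), Rational(1, 2))) = Add(450748, Pow(Add(56, Mul(229, 35)), Rational(1, 2))) = Add(450748, Pow(Add(56, 8015), Rational(1, 2))) = Add(450748, Pow(8071, Rational(1, 2)))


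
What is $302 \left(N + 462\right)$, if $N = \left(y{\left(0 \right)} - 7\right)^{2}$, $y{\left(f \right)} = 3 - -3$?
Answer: $139826$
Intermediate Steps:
$y{\left(f \right)} = 6$ ($y{\left(f \right)} = 3 + 3 = 6$)
$N = 1$ ($N = \left(6 - 7\right)^{2} = \left(-1\right)^{2} = 1$)
$302 \left(N + 462\right) = 302 \left(1 + 462\right) = 302 \cdot 463 = 139826$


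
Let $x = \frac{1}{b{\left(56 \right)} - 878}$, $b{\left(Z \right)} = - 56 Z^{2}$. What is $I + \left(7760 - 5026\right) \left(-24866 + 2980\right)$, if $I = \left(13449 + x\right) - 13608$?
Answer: $- \frac{10560780230603}{176494} \approx -5.9836 \cdot 10^{7}$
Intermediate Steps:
$x = - \frac{1}{176494}$ ($x = \frac{1}{- 56 \cdot 56^{2} - 878} = \frac{1}{\left(-56\right) 3136 - 878} = \frac{1}{-175616 - 878} = \frac{1}{-176494} = - \frac{1}{176494} \approx -5.6659 \cdot 10^{-6}$)
$I = - \frac{28062547}{176494}$ ($I = \left(13449 - \frac{1}{176494}\right) - 13608 = \frac{2373667805}{176494} - 13608 = - \frac{28062547}{176494} \approx -159.0$)
$I + \left(7760 - 5026\right) \left(-24866 + 2980\right) = - \frac{28062547}{176494} + \left(7760 - 5026\right) \left(-24866 + 2980\right) = - \frac{28062547}{176494} + 2734 \left(-21886\right) = - \frac{28062547}{176494} - 59836324 = - \frac{10560780230603}{176494}$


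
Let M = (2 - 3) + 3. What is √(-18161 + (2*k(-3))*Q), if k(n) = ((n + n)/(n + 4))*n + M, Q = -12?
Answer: I*√18641 ≈ 136.53*I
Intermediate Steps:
M = 2 (M = -1 + 3 = 2)
k(n) = 2 + 2*n²/(4 + n) (k(n) = ((n + n)/(n + 4))*n + 2 = ((2*n)/(4 + n))*n + 2 = (2*n/(4 + n))*n + 2 = 2*n²/(4 + n) + 2 = 2 + 2*n²/(4 + n))
√(-18161 + (2*k(-3))*Q) = √(-18161 + (2*(2*(4 - 3 + (-3)²)/(4 - 3)))*(-12)) = √(-18161 + (2*(2*(4 - 3 + 9)/1))*(-12)) = √(-18161 + (2*(2*1*10))*(-12)) = √(-18161 + (2*20)*(-12)) = √(-18161 + 40*(-12)) = √(-18161 - 480) = √(-18641) = I*√18641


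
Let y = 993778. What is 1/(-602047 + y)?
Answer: 1/391731 ≈ 2.5528e-6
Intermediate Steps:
1/(-602047 + y) = 1/(-602047 + 993778) = 1/391731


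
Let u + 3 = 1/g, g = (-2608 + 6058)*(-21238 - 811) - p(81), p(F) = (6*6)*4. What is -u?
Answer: 228207583/76069194 ≈ 3.0000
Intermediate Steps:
p(F) = 144 (p(F) = 36*4 = 144)
g = -76069194 (g = (-2608 + 6058)*(-21238 - 811) - 1*144 = 3450*(-22049) - 144 = -76069050 - 144 = -76069194)
u = -228207583/76069194 (u = -3 + 1/(-76069194) = -3 - 1/76069194 = -228207583/76069194 ≈ -3.0000)
-u = -1*(-228207583/76069194) = 228207583/76069194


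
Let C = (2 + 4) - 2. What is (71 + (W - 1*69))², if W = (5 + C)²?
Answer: 6889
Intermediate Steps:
C = 4 (C = 6 - 2 = 4)
W = 81 (W = (5 + 4)² = 9² = 81)
(71 + (W - 1*69))² = (71 + (81 - 1*69))² = (71 + (81 - 69))² = (71 + 12)² = 83² = 6889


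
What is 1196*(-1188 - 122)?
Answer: -1566760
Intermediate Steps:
1196*(-1188 - 122) = 1196*(-1310) = -1566760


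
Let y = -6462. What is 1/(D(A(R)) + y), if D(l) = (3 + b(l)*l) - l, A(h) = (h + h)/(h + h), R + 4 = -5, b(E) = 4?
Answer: -1/6456 ≈ -0.00015489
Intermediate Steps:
R = -9 (R = -4 - 5 = -9)
A(h) = 1 (A(h) = (2*h)/((2*h)) = (2*h)*(1/(2*h)) = 1)
D(l) = 3 + 3*l (D(l) = (3 + 4*l) - l = 3 + 3*l)
1/(D(A(R)) + y) = 1/((3 + 3*1) - 6462) = 1/((3 + 3) - 6462) = 1/(6 - 6462) = 1/(-6456) = -1/6456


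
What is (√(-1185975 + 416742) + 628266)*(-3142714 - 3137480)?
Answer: -3945632363604 - 6280194*I*√769233 ≈ -3.9456e+12 - 5.5081e+9*I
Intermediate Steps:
(√(-1185975 + 416742) + 628266)*(-3142714 - 3137480) = (√(-769233) + 628266)*(-6280194) = (I*√769233 + 628266)*(-6280194) = (628266 + I*√769233)*(-6280194) = -3945632363604 - 6280194*I*√769233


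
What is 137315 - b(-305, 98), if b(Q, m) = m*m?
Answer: 127711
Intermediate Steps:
b(Q, m) = m**2
137315 - b(-305, 98) = 137315 - 1*98**2 = 137315 - 1*9604 = 137315 - 9604 = 127711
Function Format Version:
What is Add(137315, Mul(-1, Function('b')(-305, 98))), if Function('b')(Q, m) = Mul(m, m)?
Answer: 127711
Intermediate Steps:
Function('b')(Q, m) = Pow(m, 2)
Add(137315, Mul(-1, Function('b')(-305, 98))) = Add(137315, Mul(-1, Pow(98, 2))) = Add(137315, Mul(-1, 9604)) = Add(137315, -9604) = 127711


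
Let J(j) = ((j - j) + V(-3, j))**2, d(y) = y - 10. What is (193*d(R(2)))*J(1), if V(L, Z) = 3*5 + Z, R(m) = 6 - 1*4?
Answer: -395264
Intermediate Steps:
R(m) = 2 (R(m) = 6 - 4 = 2)
V(L, Z) = 15 + Z
d(y) = -10 + y
J(j) = (15 + j)**2 (J(j) = ((j - j) + (15 + j))**2 = (0 + (15 + j))**2 = (15 + j)**2)
(193*d(R(2)))*J(1) = (193*(-10 + 2))*(15 + 1)**2 = (193*(-8))*16**2 = -1544*256 = -395264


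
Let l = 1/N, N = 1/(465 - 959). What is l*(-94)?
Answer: 46436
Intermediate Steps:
N = -1/494 (N = 1/(-494) = -1/494 ≈ -0.0020243)
l = -494 (l = 1/(-1/494) = -494)
l*(-94) = -494*(-94) = 46436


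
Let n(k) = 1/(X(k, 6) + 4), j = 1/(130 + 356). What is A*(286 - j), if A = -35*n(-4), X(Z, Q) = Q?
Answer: -972965/972 ≈ -1001.0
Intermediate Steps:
j = 1/486 ≈ 0.0020576
n(k) = ⅒ (n(k) = 1/(6 + 4) = 1/10 = ⅒)
A = -7/2 (A = -35*⅒ = -7/2 ≈ -3.5000)
A*(286 - j) = -7*(286 - 1*1/486)/2 = -7*(286 - 1/486)/2 = -7/2*138995/486 = -972965/972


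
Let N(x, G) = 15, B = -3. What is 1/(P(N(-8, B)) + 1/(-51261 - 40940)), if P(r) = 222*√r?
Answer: 92201/6284467298683259 + 1887227417022*√15/6284467298683259 ≈ 0.0011631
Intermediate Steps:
1/(P(N(-8, B)) + 1/(-51261 - 40940)) = 1/(222*√15 + 1/(-51261 - 40940)) = 1/(222*√15 + 1/(-92201)) = 1/(222*√15 - 1/92201) = 1/(-1/92201 + 222*√15)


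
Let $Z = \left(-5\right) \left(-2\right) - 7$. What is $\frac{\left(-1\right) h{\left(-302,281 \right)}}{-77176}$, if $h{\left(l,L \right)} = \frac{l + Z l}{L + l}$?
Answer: $\frac{151}{202587} \approx 0.00074536$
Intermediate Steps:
$Z = 3$ ($Z = 10 - 7 = 3$)
$h{\left(l,L \right)} = \frac{4 l}{L + l}$ ($h{\left(l,L \right)} = \frac{l + 3 l}{L + l} = \frac{4 l}{L + l}$)
$\frac{\left(-1\right) h{\left(-302,281 \right)}}{-77176} = \frac{\left(-1\right) 4 \left(-302\right) \frac{1}{281 - 302}}{-77176} = - \frac{4 \left(-302\right)}{-21} \left(- \frac{1}{77176}\right) = - \frac{4 \left(-302\right) \left(-1\right)}{21} \left(- \frac{1}{77176}\right) = \left(-1\right) \frac{1208}{21} \left(- \frac{1}{77176}\right) = \left(- \frac{1208}{21}\right) \left(- \frac{1}{77176}\right) = \frac{151}{202587}$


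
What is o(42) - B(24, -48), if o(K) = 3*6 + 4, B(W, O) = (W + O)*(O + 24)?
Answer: -554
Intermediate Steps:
B(W, O) = (24 + O)*(O + W) (B(W, O) = (O + W)*(24 + O) = (24 + O)*(O + W))
o(K) = 22 (o(K) = 18 + 4 = 22)
o(42) - B(24, -48) = 22 - ((-48)**2 + 24*(-48) + 24*24 - 48*24) = 22 - (2304 - 1152 + 576 - 1152) = 22 - 1*576 = 22 - 576 = -554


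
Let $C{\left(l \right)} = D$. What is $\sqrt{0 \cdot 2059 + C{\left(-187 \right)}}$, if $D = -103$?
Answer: $i \sqrt{103} \approx 10.149 i$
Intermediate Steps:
$C{\left(l \right)} = -103$
$\sqrt{0 \cdot 2059 + C{\left(-187 \right)}} = \sqrt{0 \cdot 2059 - 103} = \sqrt{0 - 103} = \sqrt{-103} = i \sqrt{103}$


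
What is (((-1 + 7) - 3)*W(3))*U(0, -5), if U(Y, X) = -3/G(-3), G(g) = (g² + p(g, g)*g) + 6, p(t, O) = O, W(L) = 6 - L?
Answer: -9/8 ≈ -1.1250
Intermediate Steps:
G(g) = 6 + 2*g² (G(g) = (g² + g*g) + 6 = (g² + g²) + 6 = 2*g² + 6 = 6 + 2*g²)
U(Y, X) = -⅛ (U(Y, X) = -3/(6 + 2*(-3)²) = -3/(6 + 2*9) = -3/(6 + 18) = -3/24 = -3*1/24 = -⅛)
(((-1 + 7) - 3)*W(3))*U(0, -5) = (((-1 + 7) - 3)*(6 - 1*3))*(-⅛) = ((6 - 3)*(6 - 3))*(-⅛) = (3*3)*(-⅛) = 9*(-⅛) = -9/8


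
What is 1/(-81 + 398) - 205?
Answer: -64984/317 ≈ -205.00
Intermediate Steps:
1/(-81 + 398) - 205 = 1/317 - 205 = -64984/317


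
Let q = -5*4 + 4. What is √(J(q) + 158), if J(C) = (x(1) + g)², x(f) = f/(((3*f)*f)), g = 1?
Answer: √1438/3 ≈ 12.640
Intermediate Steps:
q = -16 (q = -20 + 4 = -16)
x(f) = 1/(3*f) (x(f) = f/((3*f²)) = f*(1/(3*f²)) = 1/(3*f))
J(C) = 16/9 (J(C) = ((⅓)/1 + 1)² = ((⅓)*1 + 1)² = (⅓ + 1)² = (4/3)² = 16/9)
√(J(q) + 158) = √(16/9 + 158) = √(1438/9) = √1438/3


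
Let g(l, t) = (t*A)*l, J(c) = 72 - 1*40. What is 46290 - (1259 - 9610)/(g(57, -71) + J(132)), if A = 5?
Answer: 935188519/20203 ≈ 46290.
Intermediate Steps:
J(c) = 32 (J(c) = 72 - 40 = 32)
g(l, t) = 5*l*t (g(l, t) = (t*5)*l = (5*t)*l = 5*l*t)
46290 - (1259 - 9610)/(g(57, -71) + J(132)) = 46290 - (1259 - 9610)/(5*57*(-71) + 32) = 46290 - (-8351)/(-20235 + 32) = 46290 - (-8351)/(-20203) = 46290 - (-8351)*(-1)/20203 = 46290 - 1*8351/20203 = 46290 - 8351/20203 = 935188519/20203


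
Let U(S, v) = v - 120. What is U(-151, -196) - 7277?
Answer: -7593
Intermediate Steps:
U(S, v) = -120 + v
U(-151, -196) - 7277 = (-120 - 196) - 7277 = -316 - 7277 = -7593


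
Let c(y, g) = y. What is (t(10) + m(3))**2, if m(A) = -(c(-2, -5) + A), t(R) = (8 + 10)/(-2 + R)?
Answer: 25/16 ≈ 1.5625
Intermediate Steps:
t(R) = 18/(-2 + R)
m(A) = 2 - A (m(A) = -(-2 + A) = 2 - A)
(t(10) + m(3))**2 = (18/(-2 + 10) + (2 - 1*3))**2 = (18/8 + (2 - 3))**2 = (18*(1/8) - 1)**2 = (9/4 - 1)**2 = (5/4)**2 = 25/16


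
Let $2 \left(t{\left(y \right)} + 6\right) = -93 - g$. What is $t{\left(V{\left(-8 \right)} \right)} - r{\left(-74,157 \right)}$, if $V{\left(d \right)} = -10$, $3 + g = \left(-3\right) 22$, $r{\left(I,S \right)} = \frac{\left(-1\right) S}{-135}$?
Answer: $- \frac{2587}{135} \approx -19.163$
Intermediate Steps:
$r{\left(I,S \right)} = \frac{S}{135}$ ($r{\left(I,S \right)} = - S \left(- \frac{1}{135}\right) = \frac{S}{135}$)
$g = -69$ ($g = -3 - 66 = -69$)
$t{\left(y \right)} = -18$ ($t{\left(y \right)} = -6 + \frac{-93 - -69}{2} = -6 + \frac{-93 + 69}{2} = -6 + \frac{1}{2} \left(-24\right) = -6 - 12 = -18$)
$t{\left(V{\left(-8 \right)} \right)} - r{\left(-74,157 \right)} = -18 - \frac{1}{135} \cdot 157 = -18 - \frac{157}{135} = - \frac{2587}{135}$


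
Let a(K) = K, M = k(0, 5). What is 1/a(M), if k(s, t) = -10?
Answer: -⅒ ≈ -0.10000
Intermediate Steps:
M = -10
1/a(M) = 1/(-10) = -⅒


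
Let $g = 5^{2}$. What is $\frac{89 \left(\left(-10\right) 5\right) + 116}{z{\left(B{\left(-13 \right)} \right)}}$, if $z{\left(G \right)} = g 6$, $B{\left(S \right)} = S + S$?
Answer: $- \frac{2167}{75} \approx -28.893$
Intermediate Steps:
$B{\left(S \right)} = 2 S$
$g = 25$
$z{\left(G \right)} = 150$ ($z{\left(G \right)} = 25 \cdot 6 = 150$)
$\frac{89 \left(\left(-10\right) 5\right) + 116}{z{\left(B{\left(-13 \right)} \right)}} = \frac{89 \left(\left(-10\right) 5\right) + 116}{150} = \left(89 \left(-50\right) + 116\right) \frac{1}{150} = \left(-4450 + 116\right) \frac{1}{150} = \left(-4334\right) \frac{1}{150} = - \frac{2167}{75}$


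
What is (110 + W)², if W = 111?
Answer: 48841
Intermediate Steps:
(110 + W)² = (110 + 111)² = 221² = 48841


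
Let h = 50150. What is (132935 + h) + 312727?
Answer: 495812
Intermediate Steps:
(132935 + h) + 312727 = (132935 + 50150) + 312727 = 183085 + 312727 = 495812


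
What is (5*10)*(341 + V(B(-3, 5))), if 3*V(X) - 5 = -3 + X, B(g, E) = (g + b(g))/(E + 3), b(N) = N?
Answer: 102425/6 ≈ 17071.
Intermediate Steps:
B(g, E) = 2*g/(3 + E) (B(g, E) = (g + g)/(E + 3) = (2*g)/(3 + E) = 2*g/(3 + E))
V(X) = ⅔ + X/3 (V(X) = 5/3 + (-3 + X)/3 = 5/3 + (-1 + X/3) = ⅔ + X/3)
(5*10)*(341 + V(B(-3, 5))) = (5*10)*(341 + (⅔ + (2*(-3)/(3 + 5))/3)) = 50*(341 + (⅔ + (2*(-3)/8)/3)) = 50*(341 + (⅔ + (2*(-3)*(⅛))/3)) = 50*(341 + (⅔ + (⅓)*(-¾))) = 50*(341 + (⅔ - ¼)) = 50*(341 + 5/12) = 50*(4097/12) = 102425/6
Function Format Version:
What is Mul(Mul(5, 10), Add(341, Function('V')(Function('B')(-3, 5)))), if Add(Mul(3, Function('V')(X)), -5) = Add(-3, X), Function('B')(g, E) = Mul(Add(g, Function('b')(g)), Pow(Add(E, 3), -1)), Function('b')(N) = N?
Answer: Rational(102425, 6) ≈ 17071.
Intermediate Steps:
Function('B')(g, E) = Mul(2, g, Pow(Add(3, E), -1)) (Function('B')(g, E) = Mul(Add(g, g), Pow(Add(E, 3), -1)) = Mul(Mul(2, g), Pow(Add(3, E), -1)) = Mul(2, g, Pow(Add(3, E), -1)))
Function('V')(X) = Add(Rational(2, 3), Mul(Rational(1, 3), X)) (Function('V')(X) = Add(Rational(5, 3), Mul(Rational(1, 3), Add(-3, X))) = Add(Rational(5, 3), Add(-1, Mul(Rational(1, 3), X))) = Add(Rational(2, 3), Mul(Rational(1, 3), X)))
Mul(Mul(5, 10), Add(341, Function('V')(Function('B')(-3, 5)))) = Mul(Mul(5, 10), Add(341, Add(Rational(2, 3), Mul(Rational(1, 3), Mul(2, -3, Pow(Add(3, 5), -1)))))) = Mul(50, Add(341, Add(Rational(2, 3), Mul(Rational(1, 3), Mul(2, -3, Pow(8, -1)))))) = Mul(50, Add(341, Add(Rational(2, 3), Mul(Rational(1, 3), Mul(2, -3, Rational(1, 8)))))) = Mul(50, Add(341, Add(Rational(2, 3), Mul(Rational(1, 3), Rational(-3, 4))))) = Mul(50, Add(341, Add(Rational(2, 3), Rational(-1, 4)))) = Mul(50, Add(341, Rational(5, 12))) = Mul(50, Rational(4097, 12)) = Rational(102425, 6)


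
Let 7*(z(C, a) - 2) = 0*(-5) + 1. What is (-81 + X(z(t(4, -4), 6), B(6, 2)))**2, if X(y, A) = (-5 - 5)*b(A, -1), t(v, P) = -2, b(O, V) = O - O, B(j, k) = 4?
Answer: 6561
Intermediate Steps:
b(O, V) = 0
z(C, a) = 15/7 (z(C, a) = 2 + (0*(-5) + 1)/7 = 2 + (0 + 1)/7 = 2 + (1/7)*1 = 2 + 1/7 = 15/7)
X(y, A) = 0 (X(y, A) = (-5 - 5)*0 = -10*0 = 0)
(-81 + X(z(t(4, -4), 6), B(6, 2)))**2 = (-81 + 0)**2 = (-81)**2 = 6561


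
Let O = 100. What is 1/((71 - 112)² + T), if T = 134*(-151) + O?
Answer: -1/18453 ≈ -5.4192e-5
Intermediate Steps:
T = -20134 (T = 134*(-151) + 100 = -20234 + 100 = -20134)
1/((71 - 112)² + T) = 1/((71 - 112)² - 20134) = 1/((-41)² - 20134) = 1/(1681 - 20134) = 1/(-18453) = -1/18453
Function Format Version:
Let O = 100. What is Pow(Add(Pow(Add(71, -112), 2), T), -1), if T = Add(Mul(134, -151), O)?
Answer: Rational(-1, 18453) ≈ -5.4192e-5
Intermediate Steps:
T = -20134 (T = Add(Mul(134, -151), 100) = Add(-20234, 100) = -20134)
Pow(Add(Pow(Add(71, -112), 2), T), -1) = Pow(Add(Pow(Add(71, -112), 2), -20134), -1) = Pow(Add(Pow(-41, 2), -20134), -1) = Pow(Add(1681, -20134), -1) = Pow(-18453, -1) = Rational(-1, 18453)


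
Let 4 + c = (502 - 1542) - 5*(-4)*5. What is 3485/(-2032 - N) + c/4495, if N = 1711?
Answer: -19198467/16824785 ≈ -1.1411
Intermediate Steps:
c = -944 (c = -4 + ((502 - 1542) - 5*(-4)*5) = -4 + (-1040 + 20*5) = -4 + (-1040 + 100) = -4 - 940 = -944)
3485/(-2032 - N) + c/4495 = 3485/(-2032 - 1*1711) - 944/4495 = 3485/(-2032 - 1711) - 944*1/4495 = 3485/(-3743) - 944/4495 = 3485*(-1/3743) - 944/4495 = -3485/3743 - 944/4495 = -19198467/16824785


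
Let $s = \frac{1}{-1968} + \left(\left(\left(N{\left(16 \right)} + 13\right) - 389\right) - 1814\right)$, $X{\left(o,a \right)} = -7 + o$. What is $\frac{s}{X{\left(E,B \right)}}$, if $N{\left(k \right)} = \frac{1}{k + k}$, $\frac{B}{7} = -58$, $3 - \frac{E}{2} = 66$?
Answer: $\frac{8619719}{523488} \approx 16.466$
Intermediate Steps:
$E = -126$ ($E = 6 - 132 = -126$)
$B = -406$ ($B = 7 \left(-58\right) = -406$)
$N{\left(k \right)} = \frac{1}{2 k}$
$s = - \frac{8619719}{3936}$ ($s = \frac{1}{-1968} - \frac{70079}{32} = - \frac{1}{1968} + \left(\left(\left(\frac{1}{2} \cdot \frac{1}{16} + 13\right) - 389\right) - 1814\right) = - \frac{1}{1968} + \left(\left(\left(\frac{1}{32} + 13\right) - 389\right) - 1814\right) = - \frac{1}{1968} + \left(\left(\frac{417}{32} - 389\right) - 1814\right) = - \frac{1}{1968} - \frac{70079}{32} = - \frac{8619719}{3936} \approx -2190.0$)
$\frac{s}{X{\left(E,B \right)}} = - \frac{8619719}{3936 \left(-7 - 126\right)} = - \frac{8619719}{3936 \left(-133\right)} = \left(- \frac{8619719}{3936}\right) \left(- \frac{1}{133}\right) = \frac{8619719}{523488}$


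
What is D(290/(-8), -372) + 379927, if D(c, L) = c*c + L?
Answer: 6093905/16 ≈ 3.8087e+5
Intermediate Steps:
D(c, L) = L + c**2 (D(c, L) = c**2 + L = L + c**2)
D(290/(-8), -372) + 379927 = (-372 + (290/(-8))**2) + 379927 = (-372 + (290*(-1/8))**2) + 379927 = (-372 + (-145/4)**2) + 379927 = (-372 + 21025/16) + 379927 = 15073/16 + 379927 = 6093905/16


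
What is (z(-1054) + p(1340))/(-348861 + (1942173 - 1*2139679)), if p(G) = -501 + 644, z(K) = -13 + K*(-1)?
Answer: -1184/546367 ≈ -0.0021670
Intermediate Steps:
z(K) = -13 - K
p(G) = 143
(z(-1054) + p(1340))/(-348861 + (1942173 - 1*2139679)) = ((-13 - 1*(-1054)) + 143)/(-348861 + (1942173 - 1*2139679)) = ((-13 + 1054) + 143)/(-348861 + (1942173 - 2139679)) = (1041 + 143)/(-348861 - 197506) = 1184/(-546367) = 1184*(-1/546367) = -1184/546367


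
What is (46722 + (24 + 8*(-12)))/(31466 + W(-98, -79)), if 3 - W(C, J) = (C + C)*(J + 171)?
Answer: 46650/49501 ≈ 0.94240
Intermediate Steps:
W(C, J) = 3 - 2*C*(171 + J) (W(C, J) = 3 - (C + C)*(J + 171) = 3 - 2*C*(171 + J))
(46722 + (24 + 8*(-12)))/(31466 + W(-98, -79)) = (46722 + (24 + 8*(-12)))/(31466 + (3 - 342*(-98) - 2*(-98)*(-79))) = (46722 + (24 - 96))/(31466 + (3 + 33516 - 15484)) = (46722 - 72)/(31466 + 18035) = 46650/49501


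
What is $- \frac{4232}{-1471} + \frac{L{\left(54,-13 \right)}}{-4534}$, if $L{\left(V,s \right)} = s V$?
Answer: $\frac{10110265}{3334757} \approx 3.0318$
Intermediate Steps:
$L{\left(V,s \right)} = V s$
$- \frac{4232}{-1471} + \frac{L{\left(54,-13 \right)}}{-4534} = - \frac{4232}{-1471} + \frac{54 \left(-13\right)}{-4534} = \left(-4232\right) \left(- \frac{1}{1471}\right) - - \frac{351}{2267} = \frac{4232}{1471} + \frac{351}{2267} = \frac{10110265}{3334757}$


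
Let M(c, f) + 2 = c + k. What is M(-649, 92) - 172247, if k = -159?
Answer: -173057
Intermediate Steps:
M(c, f) = -161 + c (M(c, f) = -2 + (c - 159) = -2 + (-159 + c) = -161 + c)
M(-649, 92) - 172247 = (-161 - 649) - 172247 = -810 - 172247 = -173057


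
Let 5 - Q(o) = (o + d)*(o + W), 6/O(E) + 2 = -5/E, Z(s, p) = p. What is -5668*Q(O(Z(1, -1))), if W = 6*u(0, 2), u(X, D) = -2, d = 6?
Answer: -481780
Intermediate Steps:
W = -12 (W = 6*(-2) = -12)
O(E) = 6/(-2 - 5/E)
Q(o) = 5 - (-12 + o)*(6 + o) (Q(o) = 5 - (o + 6)*(o - 12) = 5 - (6 + o)*(-12 + o) = 5 - (-12 + o)*(6 + o))
-5668*Q(O(Z(1, -1))) = -5668*(77 - (-6*(-1)/(5 + 2*(-1)))**2 + 6*(-6*(-1)/(5 + 2*(-1)))) = -5668*(77 - (-6*(-1)/(5 - 2))**2 + 6*(-6*(-1)/(5 - 2))) = -5668*(77 - (-6*(-1)/3)**2 + 6*(-6*(-1)/3)) = -5668*(77 - (-6*(-1)*1/3)**2 + 6*(-6*(-1)*1/3)) = -5668*(77 - 1*2**2 + 6*2) = -5668*(77 - 1*4 + 12) = -5668*(77 - 4 + 12) = -5668*85 = -481780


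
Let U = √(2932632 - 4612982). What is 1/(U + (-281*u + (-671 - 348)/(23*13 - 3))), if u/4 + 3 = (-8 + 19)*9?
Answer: -9454418488/1020349345549209 - 438080*I*√67214/1020349345549209 ≈ -9.2659e-6 - 1.1131e-7*I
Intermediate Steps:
u = 384 (u = -12 + 4*((-8 + 19)*9) = -12 + 4*(11*9) = -12 + 4*99 = -12 + 396 = 384)
U = 5*I*√67214 (U = √(-1680350) = 5*I*√67214 ≈ 1296.3*I)
1/(U + (-281*u + (-671 - 348)/(23*13 - 3))) = 1/(5*I*√67214 + (-281*384 + (-671 - 348)/(23*13 - 3))) = 1/(5*I*√67214 + (-107904 - 1019/(299 - 3))) = 1/(5*I*√67214 + (-107904 - 1019/296)) = 1/(5*I*√67214 - 31940603/296) = 1/(-31940603/296 + 5*I*√67214)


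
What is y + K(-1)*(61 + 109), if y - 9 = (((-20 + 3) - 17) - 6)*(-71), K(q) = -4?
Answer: 2169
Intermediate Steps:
y = 2849 (y = 9 + (((-20 + 3) - 17) - 6)*(-71) = 9 + ((-17 - 17) - 6)*(-71) = 9 + (-34 - 6)*(-71) = 9 - 40*(-71) = 9 + 2840 = 2849)
y + K(-1)*(61 + 109) = 2849 - 4*(61 + 109) = 2849 - 4*170 = 2849 - 680 = 2169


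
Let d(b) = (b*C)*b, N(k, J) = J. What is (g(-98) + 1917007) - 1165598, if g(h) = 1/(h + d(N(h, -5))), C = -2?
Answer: 111208531/148 ≈ 7.5141e+5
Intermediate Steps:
d(b) = -2*b² (d(b) = (b*(-2))*b = (-2*b)*b = -2*b²)
g(h) = 1/(-50 + h) (g(h) = 1/(h - 2*(-5)²) = 1/(h - 2*25) = 1/(h - 50) = 1/(-50 + h))
(g(-98) + 1917007) - 1165598 = (1/(-50 - 98) + 1917007) - 1165598 = (1/(-148) + 1917007) - 1165598 = (-1/148 + 1917007) - 1165598 = 283717035/148 - 1165598 = 111208531/148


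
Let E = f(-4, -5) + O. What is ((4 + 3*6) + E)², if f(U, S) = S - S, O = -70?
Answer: 2304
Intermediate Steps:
f(U, S) = 0
E = -70 (E = 0 - 70 = -70)
((4 + 3*6) + E)² = ((4 + 3*6) - 70)² = ((4 + 18) - 70)² = (22 - 70)² = (-48)² = 2304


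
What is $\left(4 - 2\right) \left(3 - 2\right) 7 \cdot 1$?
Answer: $14$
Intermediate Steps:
$\left(4 - 2\right) \left(3 - 2\right) 7 \cdot 1 = 2 \left(3 - 2\right) 7 \cdot 1 = 2 \cdot 1 \cdot 7 \cdot 1 = 2 \cdot 7 \cdot 1 = 14 \cdot 1 = 14$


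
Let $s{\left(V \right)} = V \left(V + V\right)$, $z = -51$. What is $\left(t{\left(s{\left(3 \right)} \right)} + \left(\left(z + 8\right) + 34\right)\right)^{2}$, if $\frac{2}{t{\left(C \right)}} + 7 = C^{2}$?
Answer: $\frac{8128201}{100489} \approx 80.886$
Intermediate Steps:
$s{\left(V \right)} = 2 V^{2}$ ($s{\left(V \right)} = V 2 V = 2 V^{2}$)
$t{\left(C \right)} = \frac{2}{-7 + C^{2}}$
$\left(t{\left(s{\left(3 \right)} \right)} + \left(\left(z + 8\right) + 34\right)\right)^{2} = \left(\frac{2}{-7 + \left(2 \cdot 3^{2}\right)^{2}} + \left(\left(-51 + 8\right) + 34\right)\right)^{2} = \left(\frac{2}{-7 + \left(2 \cdot 9\right)^{2}} + \left(-43 + 34\right)\right)^{2} = \left(\frac{2}{-7 + 18^{2}} - 9\right)^{2} = \left(\frac{2}{-7 + 324} - 9\right)^{2} = \left(\frac{2}{317} - 9\right)^{2} = \left(- \frac{2851}{317}\right)^{2} = \frac{8128201}{100489}$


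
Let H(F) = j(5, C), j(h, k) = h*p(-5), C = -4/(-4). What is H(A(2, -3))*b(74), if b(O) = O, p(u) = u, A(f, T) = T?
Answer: -1850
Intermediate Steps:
C = 1 (C = -4*(-1/4) = 1)
j(h, k) = -5*h (j(h, k) = h*(-5) = -5*h)
H(F) = -25 (H(F) = -5*5 = -25)
H(A(2, -3))*b(74) = -25*74 = -1850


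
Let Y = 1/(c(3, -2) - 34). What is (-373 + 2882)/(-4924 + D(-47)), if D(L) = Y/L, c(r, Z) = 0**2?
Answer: -4009382/7868551 ≈ -0.50955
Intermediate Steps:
c(r, Z) = 0
Y = -1/34 (Y = 1/(0 - 34) = 1/(-34) = -1/34 ≈ -0.029412)
D(L) = -1/(34*L)
(-373 + 2882)/(-4924 + D(-47)) = (-373 + 2882)/(-4924 - 1/34/(-47)) = 2509/(-4924 - 1/34*(-1/47)) = 2509/(-4924 + 1/1598) = 2509/(-7868551/1598) = 2509*(-1598/7868551) = -4009382/7868551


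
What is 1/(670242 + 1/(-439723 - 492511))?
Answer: 932234/624822380627 ≈ 1.4920e-6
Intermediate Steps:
1/(670242 + 1/(-439723 - 492511)) = 1/(670242 + 1/(-932234)) = 1/(670242 - 1/932234) = 1/(624822380627/932234) = 932234/624822380627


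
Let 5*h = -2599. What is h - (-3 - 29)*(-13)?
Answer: -4679/5 ≈ -935.80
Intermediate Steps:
h = -2599/5 (h = (1/5)*(-2599) = -2599/5 ≈ -519.80)
h - (-3 - 29)*(-13) = -2599/5 - (-3 - 29)*(-13) = -2599/5 - (-32)*(-13) = -2599/5 - 1*416 = -2599/5 - 416 = -4679/5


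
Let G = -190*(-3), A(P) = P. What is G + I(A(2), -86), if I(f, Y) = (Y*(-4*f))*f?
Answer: 1946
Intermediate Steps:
G = 570
I(f, Y) = -4*Y*f**2 (I(f, Y) = (-4*Y*f)*f = -4*Y*f**2)
G + I(A(2), -86) = 570 - 4*(-86)*2**2 = 570 - 4*(-86)*4 = 570 + 1376 = 1946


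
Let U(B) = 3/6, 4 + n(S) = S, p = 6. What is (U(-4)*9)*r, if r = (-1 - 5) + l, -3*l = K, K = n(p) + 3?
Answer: -69/2 ≈ -34.500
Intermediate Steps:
n(S) = -4 + S
K = 5 (K = (-4 + 6) + 3 = 2 + 3 = 5)
l = -5/3 (l = -⅓*5 = -5/3 ≈ -1.6667)
U(B) = ½ (U(B) = 3*(⅙) = ½)
r = -23/3 (r = (-1 - 5) - 5/3 = -6 - 5/3 = -23/3 ≈ -7.6667)
(U(-4)*9)*r = ((½)*9)*(-23/3) = (9/2)*(-23/3) = -69/2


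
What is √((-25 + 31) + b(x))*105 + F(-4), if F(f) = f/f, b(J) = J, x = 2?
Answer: 1 + 210*√2 ≈ 297.98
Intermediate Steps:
F(f) = 1
√((-25 + 31) + b(x))*105 + F(-4) = √((-25 + 31) + 2)*105 + 1 = √(6 + 2)*105 + 1 = √8*105 + 1 = (2*√2)*105 + 1 = 210*√2 + 1 = 1 + 210*√2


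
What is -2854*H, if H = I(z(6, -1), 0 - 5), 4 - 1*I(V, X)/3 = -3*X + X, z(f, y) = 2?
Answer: 51372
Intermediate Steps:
I(V, X) = 12 + 6*X (I(V, X) = 12 - 3*(-3*X + X) = 12 - (-6)*X = 12 + 6*X)
H = -18 (H = 12 + 6*(0 - 5) = 12 + 6*(-5) = 12 - 30 = -18)
-2854*H = -2854*(-18) = 51372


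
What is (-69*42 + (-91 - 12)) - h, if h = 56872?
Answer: -59873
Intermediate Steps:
(-69*42 + (-91 - 12)) - h = (-69*42 + (-91 - 12)) - 1*56872 = (-2898 - 103) - 56872 = -3001 - 56872 = -59873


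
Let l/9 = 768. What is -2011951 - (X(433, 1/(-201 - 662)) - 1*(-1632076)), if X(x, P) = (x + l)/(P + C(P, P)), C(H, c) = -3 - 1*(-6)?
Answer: -9437080611/2588 ≈ -3.6465e+6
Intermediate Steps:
C(H, c) = 3 (C(H, c) = -3 + 6 = 3)
l = 6912 (l = 9*768 = 6912)
X(x, P) = (6912 + x)/(3 + P) (X(x, P) = (x + 6912)/(P + 3) = (6912 + x)/(3 + P))
-2011951 - (X(433, 1/(-201 - 662)) - 1*(-1632076)) = -2011951 - ((6912 + 433)/(3 + 1/(-201 - 662)) - 1*(-1632076)) = -2011951 - (7345/(3 + 1/(-863)) + 1632076) = -2011951 - (7345/(3 - 1/863) + 1632076) = -2011951 - (7345/(2588/863) + 1632076) = -2011951 - ((863/2588)*7345 + 1632076) = -2011951 - (6338735/2588 + 1632076) = -2011951 - 1*4230151423/2588 = -2011951 - 4230151423/2588 = -9437080611/2588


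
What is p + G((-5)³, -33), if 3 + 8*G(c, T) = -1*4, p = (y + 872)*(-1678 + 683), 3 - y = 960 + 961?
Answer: 8326153/8 ≈ 1.0408e+6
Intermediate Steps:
y = -1918 (y = 3 - (960 + 961) = 3 - 1*1921 = 3 - 1921 = -1918)
p = 1040770 (p = (-1918 + 872)*(-1678 + 683) = -1046*(-995) = 1040770)
G(c, T) = -7/8 (G(c, T) = -3/8 + (-1*4)/8 = -3/8 + (⅛)*(-4) = -3/8 - ½ = -7/8)
p + G((-5)³, -33) = 1040770 - 7/8 = 8326153/8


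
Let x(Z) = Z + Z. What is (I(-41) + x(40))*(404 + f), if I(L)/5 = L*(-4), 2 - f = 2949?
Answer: -2288700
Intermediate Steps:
f = -2947 (f = 2 - 1*2949 = 2 - 2949 = -2947)
x(Z) = 2*Z
I(L) = -20*L (I(L) = 5*(L*(-4)) = 5*(-4*L) = -20*L)
(I(-41) + x(40))*(404 + f) = (-20*(-41) + 2*40)*(404 - 2947) = (820 + 80)*(-2543) = 900*(-2543) = -2288700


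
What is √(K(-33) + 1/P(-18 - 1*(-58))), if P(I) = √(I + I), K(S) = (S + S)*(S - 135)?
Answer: √(1108800 + 5*√5)/10 ≈ 105.30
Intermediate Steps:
K(S) = 2*S*(-135 + S) (K(S) = (2*S)*(-135 + S) = 2*S*(-135 + S))
P(I) = √2*√I (P(I) = √(2*I) = √2*√I)
√(K(-33) + 1/P(-18 - 1*(-58))) = √(2*(-33)*(-135 - 33) + 1/(√2*√(-18 - 1*(-58)))) = √(2*(-33)*(-168) + 1/(√2*√(-18 + 58))) = √(11088 + 1/(√2*√40)) = √(11088 + 1/(√2*(2*√10))) = √(11088 + 1/(4*√5)) = √(11088 + √5/20)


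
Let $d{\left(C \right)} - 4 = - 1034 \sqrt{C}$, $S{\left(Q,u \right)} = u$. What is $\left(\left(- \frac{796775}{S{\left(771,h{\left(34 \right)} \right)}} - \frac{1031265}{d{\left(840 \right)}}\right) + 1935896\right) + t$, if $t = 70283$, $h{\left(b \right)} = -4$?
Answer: $\frac{123789092217141}{56130689} + \frac{533164005 \sqrt{210}}{224522756} \approx 2.2054 \cdot 10^{6}$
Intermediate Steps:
$d{\left(C \right)} = 4 - 1034 \sqrt{C}$
$\left(\left(- \frac{796775}{S{\left(771,h{\left(34 \right)} \right)}} - \frac{1031265}{d{\left(840 \right)}}\right) + 1935896\right) + t = \left(\left(- \frac{796775}{-4} - \frac{1031265}{4 - 1034 \sqrt{840}}\right) + 1935896\right) + 70283 = \left(\left(\left(-796775\right) \left(- \frac{1}{4}\right) - \frac{1031265}{4 - 1034 \cdot 2 \sqrt{210}}\right) + 1935896\right) + 70283 = \left(\left(\frac{796775}{4} - \frac{1031265}{4 - 2068 \sqrt{210}}\right) + 1935896\right) + 70283 = \left(\frac{8540359}{4} - \frac{1031265}{4 - 2068 \sqrt{210}}\right) + 70283 = \frac{8821491}{4} - \frac{1031265}{4 - 2068 \sqrt{210}}$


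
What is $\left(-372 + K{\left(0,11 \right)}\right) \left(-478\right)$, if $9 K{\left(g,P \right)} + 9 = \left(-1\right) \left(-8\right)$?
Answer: $\frac{1600822}{9} \approx 1.7787 \cdot 10^{5}$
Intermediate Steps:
$K{\left(g,P \right)} = - \frac{1}{9}$ ($K{\left(g,P \right)} = -1 + \frac{\left(-1\right) \left(-8\right)}{9} = -1 + \frac{1}{9} \cdot 8 = -1 + \frac{8}{9} = - \frac{1}{9}$)
$\left(-372 + K{\left(0,11 \right)}\right) \left(-478\right) = \left(-372 - \frac{1}{9}\right) \left(-478\right) = \left(- \frac{3349}{9}\right) \left(-478\right) = \frac{1600822}{9}$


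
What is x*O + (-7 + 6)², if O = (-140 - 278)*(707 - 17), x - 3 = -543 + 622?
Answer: -23650439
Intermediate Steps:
x = 82 (x = 3 + (-543 + 622) = 3 + 79 = 82)
O = -288420 (O = -418*690 = -288420)
x*O + (-7 + 6)² = 82*(-288420) + (-7 + 6)² = -23650440 + (-1)² = -23650440 + 1 = -23650439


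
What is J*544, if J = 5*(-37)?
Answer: -100640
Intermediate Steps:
J = -185
J*544 = -185*544 = -100640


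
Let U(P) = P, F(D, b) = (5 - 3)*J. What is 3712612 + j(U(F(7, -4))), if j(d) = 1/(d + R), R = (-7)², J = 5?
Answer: 219044109/59 ≈ 3.7126e+6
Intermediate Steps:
F(D, b) = 10 (F(D, b) = (5 - 3)*5 = 2*5 = 10)
R = 49
j(d) = 1/(49 + d) (j(d) = 1/(d + 49) = 1/(49 + d))
3712612 + j(U(F(7, -4))) = 3712612 + 1/(49 + 10) = 3712612 + 1/59 = 219044109/59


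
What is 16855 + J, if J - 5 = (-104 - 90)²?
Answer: 54496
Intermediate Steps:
J = 37641 (J = 5 + (-104 - 90)² = 5 + (-194)² = 5 + 37636 = 37641)
16855 + J = 16855 + 37641 = 54496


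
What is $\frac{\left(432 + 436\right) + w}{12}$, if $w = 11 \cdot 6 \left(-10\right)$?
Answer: $\frac{52}{3} \approx 17.333$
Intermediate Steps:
$w = -660$ ($w = 66 \left(-10\right) = -660$)
$\frac{\left(432 + 436\right) + w}{12} = \frac{\left(432 + 436\right) - 660}{12} = \left(868 - 660\right) \frac{1}{12} = 208 \cdot \frac{1}{12} = \frac{52}{3}$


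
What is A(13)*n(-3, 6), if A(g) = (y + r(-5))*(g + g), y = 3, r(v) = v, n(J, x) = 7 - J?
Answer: -520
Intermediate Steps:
A(g) = -4*g (A(g) = (3 - 5)*(g + g) = -4*g)
A(13)*n(-3, 6) = (-4*13)*(7 - 1*(-3)) = -52*(7 + 3) = -52*10 = -520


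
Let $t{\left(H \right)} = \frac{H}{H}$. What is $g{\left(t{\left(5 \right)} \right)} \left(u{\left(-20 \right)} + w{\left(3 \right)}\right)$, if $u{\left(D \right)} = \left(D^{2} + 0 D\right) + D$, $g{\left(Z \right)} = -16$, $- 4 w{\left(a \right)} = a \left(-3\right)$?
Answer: $-6116$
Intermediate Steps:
$t{\left(H \right)} = 1$
$w{\left(a \right)} = \frac{3 a}{4}$ ($w{\left(a \right)} = - \frac{a \left(-3\right)}{4} = - \frac{\left(-3\right) a}{4} = \frac{3 a}{4}$)
$u{\left(D \right)} = D + D^{2}$ ($u{\left(D \right)} = \left(D^{2} + 0\right) + D = D^{2} + D = D + D^{2}$)
$g{\left(t{\left(5 \right)} \right)} \left(u{\left(-20 \right)} + w{\left(3 \right)}\right) = - 16 \left(- 20 \left(1 - 20\right) + \frac{3}{4} \cdot 3\right) = - 16 \left(\left(-20\right) \left(-19\right) + \frac{9}{4}\right) = - 16 \left(380 + \frac{9}{4}\right) = \left(-16\right) \frac{1529}{4} = -6116$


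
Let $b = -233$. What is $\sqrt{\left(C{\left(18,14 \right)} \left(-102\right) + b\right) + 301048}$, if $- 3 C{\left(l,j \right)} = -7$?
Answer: $\sqrt{300577} \approx 548.25$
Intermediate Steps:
$C{\left(l,j \right)} = \frac{7}{3}$ ($C{\left(l,j \right)} = \left(- \frac{1}{3}\right) \left(-7\right) = \frac{7}{3}$)
$\sqrt{\left(C{\left(18,14 \right)} \left(-102\right) + b\right) + 301048} = \sqrt{\left(\frac{7}{3} \left(-102\right) - 233\right) + 301048} = \sqrt{\left(-238 - 233\right) + 301048} = \sqrt{-471 + 301048} = \sqrt{300577}$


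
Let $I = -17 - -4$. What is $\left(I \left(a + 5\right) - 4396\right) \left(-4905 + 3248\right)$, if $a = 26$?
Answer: $7951943$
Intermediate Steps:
$I = -13$ ($I = -17 + 4 = -13$)
$\left(I \left(a + 5\right) - 4396\right) \left(-4905 + 3248\right) = \left(- 13 \left(26 + 5\right) - 4396\right) \left(-4905 + 3248\right) = \left(\left(-13\right) 31 - 4396\right) \left(-1657\right) = \left(-403 - 4396\right) \left(-1657\right) = \left(-4799\right) \left(-1657\right) = 7951943$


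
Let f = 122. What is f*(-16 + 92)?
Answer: 9272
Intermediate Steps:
f*(-16 + 92) = 122*(-16 + 92) = 122*76 = 9272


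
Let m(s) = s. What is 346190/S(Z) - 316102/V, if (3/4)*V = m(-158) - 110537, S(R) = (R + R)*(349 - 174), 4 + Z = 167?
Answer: 414773731/50521198 ≈ 8.2099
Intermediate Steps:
Z = 163 (Z = -4 + 167 = 163)
S(R) = 350*R (S(R) = (2*R)*175 = 350*R)
V = -442780/3 (V = 4*(-158 - 110537)/3 = (4/3)*(-110695) = -442780/3 ≈ -1.4759e+5)
346190/S(Z) - 316102/V = 346190/((350*163)) - 316102/(-442780/3) = 346190/57050 - 316102*(-3/442780) = 346190*(1/57050) + 474153/221390 = 34619/5705 + 474153/221390 = 414773731/50521198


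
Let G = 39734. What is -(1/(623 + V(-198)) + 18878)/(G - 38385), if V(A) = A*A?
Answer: -751854107/53726623 ≈ -13.994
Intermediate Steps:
V(A) = A²
-(1/(623 + V(-198)) + 18878)/(G - 38385) = -(1/(623 + (-198)²) + 18878)/(39734 - 38385) = -(1/(623 + 39204) + 18878)/1349 = -(1/39827 + 18878)/1349 = -751854107/(39827*1349) = -1*751854107/53726623 = -751854107/53726623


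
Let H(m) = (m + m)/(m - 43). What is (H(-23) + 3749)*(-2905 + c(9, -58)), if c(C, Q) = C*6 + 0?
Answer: -352782740/33 ≈ -1.0690e+7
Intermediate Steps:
c(C, Q) = 6*C (c(C, Q) = 6*C + 0 = 6*C)
H(m) = 2*m/(-43 + m) (H(m) = (2*m)/(-43 + m) = 2*m/(-43 + m))
(H(-23) + 3749)*(-2905 + c(9, -58)) = (2*(-23)/(-43 - 23) + 3749)*(-2905 + 6*9) = (2*(-23)/(-66) + 3749)*(-2905 + 54) = (2*(-23)*(-1/66) + 3749)*(-2851) = (23/33 + 3749)*(-2851) = (123740/33)*(-2851) = -352782740/33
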